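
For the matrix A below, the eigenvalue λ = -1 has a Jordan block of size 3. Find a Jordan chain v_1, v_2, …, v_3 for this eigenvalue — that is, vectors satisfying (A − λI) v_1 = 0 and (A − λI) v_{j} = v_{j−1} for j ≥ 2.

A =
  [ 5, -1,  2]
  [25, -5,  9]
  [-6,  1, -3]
A Jordan chain for λ = -1 of length 3:
v_1 = (-1, -4, 1)ᵀ
v_2 = (6, 25, -6)ᵀ
v_3 = (1, 0, 0)ᵀ

Let N = A − (-1)·I. We want v_3 with N^3 v_3 = 0 but N^2 v_3 ≠ 0; then v_{j-1} := N · v_j for j = 3, …, 2.

Pick v_3 = (1, 0, 0)ᵀ.
Then v_2 = N · v_3 = (6, 25, -6)ᵀ.
Then v_1 = N · v_2 = (-1, -4, 1)ᵀ.

Sanity check: (A − (-1)·I) v_1 = (0, 0, 0)ᵀ = 0. ✓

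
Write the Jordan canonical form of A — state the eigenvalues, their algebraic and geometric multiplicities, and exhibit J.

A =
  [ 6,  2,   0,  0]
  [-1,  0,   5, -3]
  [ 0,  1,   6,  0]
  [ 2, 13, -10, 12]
J_3(6) ⊕ J_1(6)

The characteristic polynomial is
  det(x·I − A) = x^4 - 24*x^3 + 216*x^2 - 864*x + 1296 = (x - 6)^4

Eigenvalues and multiplicities (the geometric multiplicity of λ is n − rank(A − λI), which equals the number of Jordan blocks for λ):
  λ = 6: algebraic multiplicity = 4, geometric multiplicity = 2

Determining the block sizes for each eigenvalue:
  λ = 6: with am = 4 and gm = 2, the partition is not yet determined (e.g. several partitions of 4 into 2 parts exist). Let N = A − (6)·I. Computing rank(N^1) = 2, rank(N^2) = 1, rank(N^3) = 0; the number of blocks of size ≥ j is rank(N^{j−1}) − rank(N^j), giving [2, 1, 1]. So we have 1 block(s) of size 3, 1 block(s) of size 1 → block sizes [3, 1]

Assembling the blocks gives a Jordan form
J =
  [6, 1, 0, 0]
  [0, 6, 1, 0]
  [0, 0, 6, 0]
  [0, 0, 0, 6]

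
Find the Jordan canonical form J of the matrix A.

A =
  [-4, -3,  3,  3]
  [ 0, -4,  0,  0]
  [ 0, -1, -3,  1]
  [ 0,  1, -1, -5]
J_2(-4) ⊕ J_1(-4) ⊕ J_1(-4)

The characteristic polynomial is
  det(x·I − A) = x^4 + 16*x^3 + 96*x^2 + 256*x + 256 = (x + 4)^4

Eigenvalues and multiplicities (the geometric multiplicity of λ is n − rank(A − λI), which equals the number of Jordan blocks for λ):
  λ = -4: algebraic multiplicity = 4, geometric multiplicity = 3

Determining the block sizes for each eigenvalue:
  λ = -4: 3 blocks summing to 4 forces exactly one block of size 2 and the rest size 1 → block sizes [2, 1, 1]

Assembling the blocks gives a Jordan form
J =
  [-4,  1,  0,  0]
  [ 0, -4,  0,  0]
  [ 0,  0, -4,  0]
  [ 0,  0,  0, -4]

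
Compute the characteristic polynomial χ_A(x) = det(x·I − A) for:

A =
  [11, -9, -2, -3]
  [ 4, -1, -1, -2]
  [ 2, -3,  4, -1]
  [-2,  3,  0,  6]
x^4 - 20*x^3 + 150*x^2 - 500*x + 625

Expanding det(x·I − A) (e.g. by cofactor expansion or by noting that A is similar to its Jordan form J, which has the same characteristic polynomial as A) gives
  χ_A(x) = x^4 - 20*x^3 + 150*x^2 - 500*x + 625
which factors as (x - 5)^4. The eigenvalues (with algebraic multiplicities) are λ = 5 with multiplicity 4.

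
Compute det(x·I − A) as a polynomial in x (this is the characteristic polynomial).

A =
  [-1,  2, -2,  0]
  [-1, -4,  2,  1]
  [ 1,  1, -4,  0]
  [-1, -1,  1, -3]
x^4 + 12*x^3 + 54*x^2 + 108*x + 81

Expanding det(x·I − A) (e.g. by cofactor expansion or by noting that A is similar to its Jordan form J, which has the same characteristic polynomial as A) gives
  χ_A(x) = x^4 + 12*x^3 + 54*x^2 + 108*x + 81
which factors as (x + 3)^4. The eigenvalues (with algebraic multiplicities) are λ = -3 with multiplicity 4.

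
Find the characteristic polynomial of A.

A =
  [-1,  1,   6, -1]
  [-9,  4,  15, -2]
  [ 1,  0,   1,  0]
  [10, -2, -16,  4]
x^4 - 8*x^3 + 24*x^2 - 32*x + 16

Expanding det(x·I − A) (e.g. by cofactor expansion or by noting that A is similar to its Jordan form J, which has the same characteristic polynomial as A) gives
  χ_A(x) = x^4 - 8*x^3 + 24*x^2 - 32*x + 16
which factors as (x - 2)^4. The eigenvalues (with algebraic multiplicities) are λ = 2 with multiplicity 4.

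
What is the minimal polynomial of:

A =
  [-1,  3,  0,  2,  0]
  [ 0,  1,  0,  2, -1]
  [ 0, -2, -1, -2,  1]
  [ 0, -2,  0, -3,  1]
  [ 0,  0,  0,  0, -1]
x^3 + 3*x^2 + 3*x + 1

The characteristic polynomial is χ_A(x) = (x + 1)^5, so the eigenvalues are known. The minimal polynomial is
  m_A(x) = Π_λ (x − λ)^{k_λ}
where k_λ is the size of the *largest* Jordan block for λ (equivalently, the smallest k with (A − λI)^k v = 0 for every generalised eigenvector v of λ).

  λ = -1: largest Jordan block has size 3, contributing (x + 1)^3

So m_A(x) = (x + 1)^3 = x^3 + 3*x^2 + 3*x + 1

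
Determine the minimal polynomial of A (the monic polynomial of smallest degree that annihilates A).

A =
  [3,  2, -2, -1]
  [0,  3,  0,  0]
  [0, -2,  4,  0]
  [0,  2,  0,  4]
x^2 - 7*x + 12

The characteristic polynomial is χ_A(x) = (x - 4)^2*(x - 3)^2, so the eigenvalues are known. The minimal polynomial is
  m_A(x) = Π_λ (x − λ)^{k_λ}
where k_λ is the size of the *largest* Jordan block for λ (equivalently, the smallest k with (A − λI)^k v = 0 for every generalised eigenvector v of λ).

  λ = 3: largest Jordan block has size 1, contributing (x − 3)
  λ = 4: largest Jordan block has size 1, contributing (x − 4)

So m_A(x) = (x - 4)*(x - 3) = x^2 - 7*x + 12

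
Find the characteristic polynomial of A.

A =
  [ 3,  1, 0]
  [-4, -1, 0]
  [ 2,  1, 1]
x^3 - 3*x^2 + 3*x - 1

Expanding det(x·I − A) (e.g. by cofactor expansion or by noting that A is similar to its Jordan form J, which has the same characteristic polynomial as A) gives
  χ_A(x) = x^3 - 3*x^2 + 3*x - 1
which factors as (x - 1)^3. The eigenvalues (with algebraic multiplicities) are λ = 1 with multiplicity 3.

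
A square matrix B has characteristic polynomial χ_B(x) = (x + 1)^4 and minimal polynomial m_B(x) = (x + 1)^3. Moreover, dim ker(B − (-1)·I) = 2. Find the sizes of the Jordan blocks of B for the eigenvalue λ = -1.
Block sizes for λ = -1: [3, 1]

Step 1 — from the characteristic polynomial, algebraic multiplicity of λ = -1 is 4. From dim ker(B − (-1)·I) = 2, there are exactly 2 Jordan blocks for λ = -1.
Step 2 — from the minimal polynomial, the factor (x + 1)^3 tells us the largest block for λ = -1 has size 3.
Step 3 — with total size 4, 2 blocks, and largest block 3, the block sizes (in nonincreasing order) are [3, 1].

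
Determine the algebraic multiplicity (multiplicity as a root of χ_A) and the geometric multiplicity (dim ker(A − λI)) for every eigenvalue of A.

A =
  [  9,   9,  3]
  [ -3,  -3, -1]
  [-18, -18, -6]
λ = 0: alg = 3, geom = 2

Step 1 — factor the characteristic polynomial to read off the algebraic multiplicities:
  χ_A(x) = x^3

Step 2 — compute geometric multiplicities via the rank-nullity identity g(λ) = n − rank(A − λI):
  rank(A − (0)·I) = 1, so dim ker(A − (0)·I) = n − 1 = 2

Summary:
  λ = 0: algebraic multiplicity = 3, geometric multiplicity = 2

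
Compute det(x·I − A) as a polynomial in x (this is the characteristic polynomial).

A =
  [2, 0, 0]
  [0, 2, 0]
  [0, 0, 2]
x^3 - 6*x^2 + 12*x - 8

Expanding det(x·I − A) (e.g. by cofactor expansion or by noting that A is similar to its Jordan form J, which has the same characteristic polynomial as A) gives
  χ_A(x) = x^3 - 6*x^2 + 12*x - 8
which factors as (x - 2)^3. The eigenvalues (with algebraic multiplicities) are λ = 2 with multiplicity 3.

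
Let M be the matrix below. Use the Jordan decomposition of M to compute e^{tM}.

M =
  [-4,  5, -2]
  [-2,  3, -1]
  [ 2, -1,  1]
e^{tM} =
  [t^2 - 4*t + 1, -3*t^2/2 + 5*t, t^2/2 - 2*t]
  [-2*t, 3*t + 1, -t]
  [-2*t^2 + 2*t, 3*t^2 - t, -t^2 + t + 1]

Strategy: write M = P · J · P⁻¹ where J is a Jordan canonical form, so e^{tM} = P · e^{tJ} · P⁻¹, and e^{tJ} can be computed block-by-block.

M has Jordan form
J =
  [0, 1, 0]
  [0, 0, 1]
  [0, 0, 0]
(up to reordering of blocks).

Per-block formulas:
  For a 3×3 Jordan block J_3(0): exp(t · J_3(0)) = e^(0t)·(I + t·N + (t^2/2)·N^2), where N is the 3×3 nilpotent shift.

After assembling e^{tJ} and conjugating by P, we get:

e^{tM} =
  [t^2 - 4*t + 1, -3*t^2/2 + 5*t, t^2/2 - 2*t]
  [-2*t, 3*t + 1, -t]
  [-2*t^2 + 2*t, 3*t^2 - t, -t^2 + t + 1]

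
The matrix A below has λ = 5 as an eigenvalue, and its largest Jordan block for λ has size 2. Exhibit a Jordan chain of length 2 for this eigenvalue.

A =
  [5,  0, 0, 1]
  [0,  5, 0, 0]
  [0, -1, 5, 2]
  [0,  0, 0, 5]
A Jordan chain for λ = 5 of length 2:
v_1 = (0, 0, -1, 0)ᵀ
v_2 = (0, 1, 0, 0)ᵀ

Let N = A − (5)·I. We want v_2 with N^2 v_2 = 0 but N^1 v_2 ≠ 0; then v_{j-1} := N · v_j for j = 2, …, 2.

Pick v_2 = (0, 1, 0, 0)ᵀ.
Then v_1 = N · v_2 = (0, 0, -1, 0)ᵀ.

Sanity check: (A − (5)·I) v_1 = (0, 0, 0, 0)ᵀ = 0. ✓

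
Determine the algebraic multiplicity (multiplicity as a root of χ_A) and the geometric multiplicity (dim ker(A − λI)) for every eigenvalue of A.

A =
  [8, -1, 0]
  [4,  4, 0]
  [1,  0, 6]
λ = 6: alg = 3, geom = 1

Step 1 — factor the characteristic polynomial to read off the algebraic multiplicities:
  χ_A(x) = (x - 6)^3

Step 2 — compute geometric multiplicities via the rank-nullity identity g(λ) = n − rank(A − λI):
  rank(A − (6)·I) = 2, so dim ker(A − (6)·I) = n − 2 = 1

Summary:
  λ = 6: algebraic multiplicity = 3, geometric multiplicity = 1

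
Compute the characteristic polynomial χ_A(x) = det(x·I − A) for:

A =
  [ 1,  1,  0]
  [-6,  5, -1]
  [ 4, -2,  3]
x^3 - 9*x^2 + 27*x - 27

Expanding det(x·I − A) (e.g. by cofactor expansion or by noting that A is similar to its Jordan form J, which has the same characteristic polynomial as A) gives
  χ_A(x) = x^3 - 9*x^2 + 27*x - 27
which factors as (x - 3)^3. The eigenvalues (with algebraic multiplicities) are λ = 3 with multiplicity 3.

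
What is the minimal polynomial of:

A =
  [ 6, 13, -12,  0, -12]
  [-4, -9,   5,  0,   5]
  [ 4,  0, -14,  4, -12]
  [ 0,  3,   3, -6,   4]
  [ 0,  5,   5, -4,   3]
x^3 + 12*x^2 + 48*x + 64

The characteristic polynomial is χ_A(x) = (x + 4)^5, so the eigenvalues are known. The minimal polynomial is
  m_A(x) = Π_λ (x − λ)^{k_λ}
where k_λ is the size of the *largest* Jordan block for λ (equivalently, the smallest k with (A − λI)^k v = 0 for every generalised eigenvector v of λ).

  λ = -4: largest Jordan block has size 3, contributing (x + 4)^3

So m_A(x) = (x + 4)^3 = x^3 + 12*x^2 + 48*x + 64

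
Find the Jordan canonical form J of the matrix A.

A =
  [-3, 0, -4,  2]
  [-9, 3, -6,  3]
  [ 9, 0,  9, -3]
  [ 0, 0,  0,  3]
J_2(3) ⊕ J_1(3) ⊕ J_1(3)

The characteristic polynomial is
  det(x·I − A) = x^4 - 12*x^3 + 54*x^2 - 108*x + 81 = (x - 3)^4

Eigenvalues and multiplicities (the geometric multiplicity of λ is n − rank(A − λI), which equals the number of Jordan blocks for λ):
  λ = 3: algebraic multiplicity = 4, geometric multiplicity = 3

Determining the block sizes for each eigenvalue:
  λ = 3: 3 blocks summing to 4 forces exactly one block of size 2 and the rest size 1 → block sizes [2, 1, 1]

Assembling the blocks gives a Jordan form
J =
  [3, 1, 0, 0]
  [0, 3, 0, 0]
  [0, 0, 3, 0]
  [0, 0, 0, 3]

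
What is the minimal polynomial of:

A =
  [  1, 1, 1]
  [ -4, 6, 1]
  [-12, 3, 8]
x^2 - 10*x + 25

The characteristic polynomial is χ_A(x) = (x - 5)^3, so the eigenvalues are known. The minimal polynomial is
  m_A(x) = Π_λ (x − λ)^{k_λ}
where k_λ is the size of the *largest* Jordan block for λ (equivalently, the smallest k with (A − λI)^k v = 0 for every generalised eigenvector v of λ).

  λ = 5: largest Jordan block has size 2, contributing (x − 5)^2

So m_A(x) = (x - 5)^2 = x^2 - 10*x + 25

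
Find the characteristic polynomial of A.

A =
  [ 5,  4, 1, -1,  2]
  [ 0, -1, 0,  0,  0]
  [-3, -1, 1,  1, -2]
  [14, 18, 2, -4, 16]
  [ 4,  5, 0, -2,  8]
x^5 - 9*x^4 + 26*x^3 - 20*x^2 - 24*x + 32

Expanding det(x·I − A) (e.g. by cofactor expansion or by noting that A is similar to its Jordan form J, which has the same characteristic polynomial as A) gives
  χ_A(x) = x^5 - 9*x^4 + 26*x^3 - 20*x^2 - 24*x + 32
which factors as (x - 4)*(x - 2)^3*(x + 1). The eigenvalues (with algebraic multiplicities) are λ = -1 with multiplicity 1, λ = 2 with multiplicity 3, λ = 4 with multiplicity 1.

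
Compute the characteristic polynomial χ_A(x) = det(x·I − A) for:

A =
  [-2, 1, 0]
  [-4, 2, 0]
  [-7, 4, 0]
x^3

Expanding det(x·I − A) (e.g. by cofactor expansion or by noting that A is similar to its Jordan form J, which has the same characteristic polynomial as A) gives
  χ_A(x) = x^3
which factors as x^3. The eigenvalues (with algebraic multiplicities) are λ = 0 with multiplicity 3.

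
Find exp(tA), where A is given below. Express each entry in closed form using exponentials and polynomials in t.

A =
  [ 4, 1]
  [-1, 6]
e^{tA} =
  [-t*exp(5*t) + exp(5*t), t*exp(5*t)]
  [-t*exp(5*t), t*exp(5*t) + exp(5*t)]

Strategy: write A = P · J · P⁻¹ where J is a Jordan canonical form, so e^{tA} = P · e^{tJ} · P⁻¹, and e^{tJ} can be computed block-by-block.

A has Jordan form
J =
  [5, 1]
  [0, 5]
(up to reordering of blocks).

Per-block formulas:
  For a 2×2 Jordan block J_2(5): exp(t · J_2(5)) = e^(5t)·(I + t·N), where N is the 2×2 nilpotent shift.

After assembling e^{tJ} and conjugating by P, we get:

e^{tA} =
  [-t*exp(5*t) + exp(5*t), t*exp(5*t)]
  [-t*exp(5*t), t*exp(5*t) + exp(5*t)]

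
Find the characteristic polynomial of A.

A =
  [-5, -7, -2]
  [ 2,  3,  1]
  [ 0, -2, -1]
x^3 + 3*x^2 + 3*x + 1

Expanding det(x·I − A) (e.g. by cofactor expansion or by noting that A is similar to its Jordan form J, which has the same characteristic polynomial as A) gives
  χ_A(x) = x^3 + 3*x^2 + 3*x + 1
which factors as (x + 1)^3. The eigenvalues (with algebraic multiplicities) are λ = -1 with multiplicity 3.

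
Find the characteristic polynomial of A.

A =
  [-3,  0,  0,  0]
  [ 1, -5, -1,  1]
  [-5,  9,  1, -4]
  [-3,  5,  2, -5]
x^4 + 12*x^3 + 54*x^2 + 108*x + 81

Expanding det(x·I − A) (e.g. by cofactor expansion or by noting that A is similar to its Jordan form J, which has the same characteristic polynomial as A) gives
  χ_A(x) = x^4 + 12*x^3 + 54*x^2 + 108*x + 81
which factors as (x + 3)^4. The eigenvalues (with algebraic multiplicities) are λ = -3 with multiplicity 4.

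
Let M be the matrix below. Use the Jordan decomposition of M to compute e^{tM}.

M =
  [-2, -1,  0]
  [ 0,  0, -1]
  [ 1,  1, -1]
e^{tM} =
  [t^2*exp(-t)/2 - t*exp(-t) + exp(-t), -t*exp(-t), t^2*exp(-t)/2]
  [-t^2*exp(-t)/2, t*exp(-t) + exp(-t), -t^2*exp(-t)/2 - t*exp(-t)]
  [-t^2*exp(-t)/2 + t*exp(-t), t*exp(-t), -t^2*exp(-t)/2 + exp(-t)]

Strategy: write M = P · J · P⁻¹ where J is a Jordan canonical form, so e^{tM} = P · e^{tJ} · P⁻¹, and e^{tJ} can be computed block-by-block.

M has Jordan form
J =
  [-1,  1,  0]
  [ 0, -1,  1]
  [ 0,  0, -1]
(up to reordering of blocks).

Per-block formulas:
  For a 3×3 Jordan block J_3(-1): exp(t · J_3(-1)) = e^(-1t)·(I + t·N + (t^2/2)·N^2), where N is the 3×3 nilpotent shift.

After assembling e^{tJ} and conjugating by P, we get:

e^{tM} =
  [t^2*exp(-t)/2 - t*exp(-t) + exp(-t), -t*exp(-t), t^2*exp(-t)/2]
  [-t^2*exp(-t)/2, t*exp(-t) + exp(-t), -t^2*exp(-t)/2 - t*exp(-t)]
  [-t^2*exp(-t)/2 + t*exp(-t), t*exp(-t), -t^2*exp(-t)/2 + exp(-t)]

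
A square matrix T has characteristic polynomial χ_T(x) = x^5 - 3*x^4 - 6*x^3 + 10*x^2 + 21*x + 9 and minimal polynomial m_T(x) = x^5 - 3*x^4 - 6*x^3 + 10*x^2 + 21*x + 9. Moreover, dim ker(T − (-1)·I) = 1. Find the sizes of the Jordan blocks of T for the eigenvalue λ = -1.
Block sizes for λ = -1: [3]

Step 1 — from the characteristic polynomial, algebraic multiplicity of λ = -1 is 3. From dim ker(T − (-1)·I) = 1, there are exactly 1 Jordan blocks for λ = -1.
Step 2 — from the minimal polynomial, the factor (x + 1)^3 tells us the largest block for λ = -1 has size 3.
Step 3 — with total size 3, 1 blocks, and largest block 3, the block sizes (in nonincreasing order) are [3].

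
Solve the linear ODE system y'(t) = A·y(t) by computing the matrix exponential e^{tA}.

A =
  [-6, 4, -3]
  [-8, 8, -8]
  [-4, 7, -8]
e^{tA} =
  [-2*t^2*exp(-2*t) - 4*t*exp(-2*t) + exp(-2*t), 3*t^2*exp(-2*t)/2 + 4*t*exp(-2*t), -t^2*exp(-2*t) - 3*t*exp(-2*t)]
  [-8*t^2*exp(-2*t) - 8*t*exp(-2*t), 6*t^2*exp(-2*t) + 10*t*exp(-2*t) + exp(-2*t), -4*t^2*exp(-2*t) - 8*t*exp(-2*t)]
  [-8*t^2*exp(-2*t) - 4*t*exp(-2*t), 6*t^2*exp(-2*t) + 7*t*exp(-2*t), -4*t^2*exp(-2*t) - 6*t*exp(-2*t) + exp(-2*t)]

Strategy: write A = P · J · P⁻¹ where J is a Jordan canonical form, so e^{tA} = P · e^{tJ} · P⁻¹, and e^{tJ} can be computed block-by-block.

A has Jordan form
J =
  [-2,  1,  0]
  [ 0, -2,  1]
  [ 0,  0, -2]
(up to reordering of blocks).

Per-block formulas:
  For a 3×3 Jordan block J_3(-2): exp(t · J_3(-2)) = e^(-2t)·(I + t·N + (t^2/2)·N^2), where N is the 3×3 nilpotent shift.

After assembling e^{tJ} and conjugating by P, we get:

e^{tA} =
  [-2*t^2*exp(-2*t) - 4*t*exp(-2*t) + exp(-2*t), 3*t^2*exp(-2*t)/2 + 4*t*exp(-2*t), -t^2*exp(-2*t) - 3*t*exp(-2*t)]
  [-8*t^2*exp(-2*t) - 8*t*exp(-2*t), 6*t^2*exp(-2*t) + 10*t*exp(-2*t) + exp(-2*t), -4*t^2*exp(-2*t) - 8*t*exp(-2*t)]
  [-8*t^2*exp(-2*t) - 4*t*exp(-2*t), 6*t^2*exp(-2*t) + 7*t*exp(-2*t), -4*t^2*exp(-2*t) - 6*t*exp(-2*t) + exp(-2*t)]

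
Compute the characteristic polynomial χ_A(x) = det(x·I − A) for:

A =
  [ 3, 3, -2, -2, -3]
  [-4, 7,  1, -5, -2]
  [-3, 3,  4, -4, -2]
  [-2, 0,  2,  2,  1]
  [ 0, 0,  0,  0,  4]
x^5 - 20*x^4 + 160*x^3 - 640*x^2 + 1280*x - 1024

Expanding det(x·I − A) (e.g. by cofactor expansion or by noting that A is similar to its Jordan form J, which has the same characteristic polynomial as A) gives
  χ_A(x) = x^5 - 20*x^4 + 160*x^3 - 640*x^2 + 1280*x - 1024
which factors as (x - 4)^5. The eigenvalues (with algebraic multiplicities) are λ = 4 with multiplicity 5.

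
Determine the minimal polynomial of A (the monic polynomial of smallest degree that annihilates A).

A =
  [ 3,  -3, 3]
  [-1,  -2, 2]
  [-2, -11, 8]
x^3 - 9*x^2 + 27*x - 27

The characteristic polynomial is χ_A(x) = (x - 3)^3, so the eigenvalues are known. The minimal polynomial is
  m_A(x) = Π_λ (x − λ)^{k_λ}
where k_λ is the size of the *largest* Jordan block for λ (equivalently, the smallest k with (A − λI)^k v = 0 for every generalised eigenvector v of λ).

  λ = 3: largest Jordan block has size 3, contributing (x − 3)^3

So m_A(x) = (x - 3)^3 = x^3 - 9*x^2 + 27*x - 27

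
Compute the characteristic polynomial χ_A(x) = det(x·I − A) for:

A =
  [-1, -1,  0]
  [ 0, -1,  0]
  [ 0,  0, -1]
x^3 + 3*x^2 + 3*x + 1

Expanding det(x·I − A) (e.g. by cofactor expansion or by noting that A is similar to its Jordan form J, which has the same characteristic polynomial as A) gives
  χ_A(x) = x^3 + 3*x^2 + 3*x + 1
which factors as (x + 1)^3. The eigenvalues (with algebraic multiplicities) are λ = -1 with multiplicity 3.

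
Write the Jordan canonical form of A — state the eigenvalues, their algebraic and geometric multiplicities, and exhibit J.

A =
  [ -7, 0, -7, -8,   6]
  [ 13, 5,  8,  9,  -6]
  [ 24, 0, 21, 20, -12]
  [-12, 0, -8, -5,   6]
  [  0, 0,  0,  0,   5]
J_1(-1) ⊕ J_3(5) ⊕ J_1(5)

The characteristic polynomial is
  det(x·I − A) = x^5 - 19*x^4 + 130*x^3 - 350*x^2 + 125*x + 625 = (x - 5)^4*(x + 1)

Eigenvalues and multiplicities (the geometric multiplicity of λ is n − rank(A − λI), which equals the number of Jordan blocks for λ):
  λ = -1: algebraic multiplicity = 1, geometric multiplicity = 1
  λ = 5: algebraic multiplicity = 4, geometric multiplicity = 2

Determining the block sizes for each eigenvalue:
  λ = -1: one block (gm = 1), so the single block has size am = 1 → block sizes [1]
  λ = 5: with am = 4 and gm = 2, the partition is not yet determined (e.g. several partitions of 4 into 2 parts exist). Let N = A − (5)·I. Computing rank(N^1) = 3, rank(N^2) = 2, rank(N^3) = 1; the number of blocks of size ≥ j is rank(N^{j−1}) − rank(N^j), giving [2, 1, 1]. So we have 1 block(s) of size 3, 1 block(s) of size 1 → block sizes [3, 1]

Assembling the blocks gives a Jordan form
J =
  [-1, 0, 0, 0, 0]
  [ 0, 5, 1, 0, 0]
  [ 0, 0, 5, 1, 0]
  [ 0, 0, 0, 5, 0]
  [ 0, 0, 0, 0, 5]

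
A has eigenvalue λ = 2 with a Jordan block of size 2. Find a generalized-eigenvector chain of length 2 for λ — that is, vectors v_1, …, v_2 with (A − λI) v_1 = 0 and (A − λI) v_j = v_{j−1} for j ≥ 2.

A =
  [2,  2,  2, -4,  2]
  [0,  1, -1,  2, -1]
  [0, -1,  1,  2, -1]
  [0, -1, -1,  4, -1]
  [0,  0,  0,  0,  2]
A Jordan chain for λ = 2 of length 2:
v_1 = (2, -1, -1, -1, 0)ᵀ
v_2 = (0, 1, 0, 0, 0)ᵀ

Let N = A − (2)·I. We want v_2 with N^2 v_2 = 0 but N^1 v_2 ≠ 0; then v_{j-1} := N · v_j for j = 2, …, 2.

Pick v_2 = (0, 1, 0, 0, 0)ᵀ.
Then v_1 = N · v_2 = (2, -1, -1, -1, 0)ᵀ.

Sanity check: (A − (2)·I) v_1 = (0, 0, 0, 0, 0)ᵀ = 0. ✓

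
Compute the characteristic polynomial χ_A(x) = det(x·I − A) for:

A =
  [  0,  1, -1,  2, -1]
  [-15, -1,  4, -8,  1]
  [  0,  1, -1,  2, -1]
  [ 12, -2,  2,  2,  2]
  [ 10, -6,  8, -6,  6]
x^5 - 6*x^4

Expanding det(x·I − A) (e.g. by cofactor expansion or by noting that A is similar to its Jordan form J, which has the same characteristic polynomial as A) gives
  χ_A(x) = x^5 - 6*x^4
which factors as x^4*(x - 6). The eigenvalues (with algebraic multiplicities) are λ = 0 with multiplicity 4, λ = 6 with multiplicity 1.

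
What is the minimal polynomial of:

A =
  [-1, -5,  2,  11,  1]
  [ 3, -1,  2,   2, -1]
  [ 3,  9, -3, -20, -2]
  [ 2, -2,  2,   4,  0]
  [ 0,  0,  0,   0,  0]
x^4 + x^3

The characteristic polynomial is χ_A(x) = x^4*(x + 1), so the eigenvalues are known. The minimal polynomial is
  m_A(x) = Π_λ (x − λ)^{k_λ}
where k_λ is the size of the *largest* Jordan block for λ (equivalently, the smallest k with (A − λI)^k v = 0 for every generalised eigenvector v of λ).

  λ = -1: largest Jordan block has size 1, contributing (x + 1)
  λ = 0: largest Jordan block has size 3, contributing (x − 0)^3

So m_A(x) = x^3*(x + 1) = x^4 + x^3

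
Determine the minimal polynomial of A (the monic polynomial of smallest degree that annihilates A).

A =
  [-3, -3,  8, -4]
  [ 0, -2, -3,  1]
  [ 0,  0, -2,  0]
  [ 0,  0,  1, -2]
x^4 + 9*x^3 + 30*x^2 + 44*x + 24

The characteristic polynomial is χ_A(x) = (x + 2)^3*(x + 3), so the eigenvalues are known. The minimal polynomial is
  m_A(x) = Π_λ (x − λ)^{k_λ}
where k_λ is the size of the *largest* Jordan block for λ (equivalently, the smallest k with (A − λI)^k v = 0 for every generalised eigenvector v of λ).

  λ = -3: largest Jordan block has size 1, contributing (x + 3)
  λ = -2: largest Jordan block has size 3, contributing (x + 2)^3

So m_A(x) = (x + 2)^3*(x + 3) = x^4 + 9*x^3 + 30*x^2 + 44*x + 24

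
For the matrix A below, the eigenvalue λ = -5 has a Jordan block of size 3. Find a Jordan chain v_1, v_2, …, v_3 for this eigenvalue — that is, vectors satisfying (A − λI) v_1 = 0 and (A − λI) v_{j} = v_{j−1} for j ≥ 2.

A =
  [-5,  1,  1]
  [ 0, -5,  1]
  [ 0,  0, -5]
A Jordan chain for λ = -5 of length 3:
v_1 = (1, 0, 0)ᵀ
v_2 = (1, 1, 0)ᵀ
v_3 = (0, 0, 1)ᵀ

Let N = A − (-5)·I. We want v_3 with N^3 v_3 = 0 but N^2 v_3 ≠ 0; then v_{j-1} := N · v_j for j = 3, …, 2.

Pick v_3 = (0, 0, 1)ᵀ.
Then v_2 = N · v_3 = (1, 1, 0)ᵀ.
Then v_1 = N · v_2 = (1, 0, 0)ᵀ.

Sanity check: (A − (-5)·I) v_1 = (0, 0, 0)ᵀ = 0. ✓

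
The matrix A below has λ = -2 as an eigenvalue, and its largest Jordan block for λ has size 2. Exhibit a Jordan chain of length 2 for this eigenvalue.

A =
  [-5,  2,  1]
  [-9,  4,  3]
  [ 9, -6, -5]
A Jordan chain for λ = -2 of length 2:
v_1 = (-3, -9, 9)ᵀ
v_2 = (1, 0, 0)ᵀ

Let N = A − (-2)·I. We want v_2 with N^2 v_2 = 0 but N^1 v_2 ≠ 0; then v_{j-1} := N · v_j for j = 2, …, 2.

Pick v_2 = (1, 0, 0)ᵀ.
Then v_1 = N · v_2 = (-3, -9, 9)ᵀ.

Sanity check: (A − (-2)·I) v_1 = (0, 0, 0)ᵀ = 0. ✓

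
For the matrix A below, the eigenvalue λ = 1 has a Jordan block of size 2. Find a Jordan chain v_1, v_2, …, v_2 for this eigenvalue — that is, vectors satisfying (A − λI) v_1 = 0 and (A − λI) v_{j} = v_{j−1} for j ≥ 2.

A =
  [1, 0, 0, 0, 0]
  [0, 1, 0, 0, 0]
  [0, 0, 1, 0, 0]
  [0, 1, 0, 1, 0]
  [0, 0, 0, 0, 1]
A Jordan chain for λ = 1 of length 2:
v_1 = (0, 0, 0, 1, 0)ᵀ
v_2 = (0, 1, 0, 0, 0)ᵀ

Let N = A − (1)·I. We want v_2 with N^2 v_2 = 0 but N^1 v_2 ≠ 0; then v_{j-1} := N · v_j for j = 2, …, 2.

Pick v_2 = (0, 1, 0, 0, 0)ᵀ.
Then v_1 = N · v_2 = (0, 0, 0, 1, 0)ᵀ.

Sanity check: (A − (1)·I) v_1 = (0, 0, 0, 0, 0)ᵀ = 0. ✓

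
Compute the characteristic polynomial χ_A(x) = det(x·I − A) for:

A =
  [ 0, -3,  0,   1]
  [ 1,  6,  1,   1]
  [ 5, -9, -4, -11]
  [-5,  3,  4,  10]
x^4 - 12*x^3 + 54*x^2 - 108*x + 81

Expanding det(x·I − A) (e.g. by cofactor expansion or by noting that A is similar to its Jordan form J, which has the same characteristic polynomial as A) gives
  χ_A(x) = x^4 - 12*x^3 + 54*x^2 - 108*x + 81
which factors as (x - 3)^4. The eigenvalues (with algebraic multiplicities) are λ = 3 with multiplicity 4.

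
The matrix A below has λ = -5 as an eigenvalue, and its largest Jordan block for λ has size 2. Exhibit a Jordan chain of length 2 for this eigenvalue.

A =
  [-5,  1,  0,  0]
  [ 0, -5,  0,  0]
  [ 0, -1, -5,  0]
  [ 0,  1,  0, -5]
A Jordan chain for λ = -5 of length 2:
v_1 = (1, 0, -1, 1)ᵀ
v_2 = (0, 1, 0, 0)ᵀ

Let N = A − (-5)·I. We want v_2 with N^2 v_2 = 0 but N^1 v_2 ≠ 0; then v_{j-1} := N · v_j for j = 2, …, 2.

Pick v_2 = (0, 1, 0, 0)ᵀ.
Then v_1 = N · v_2 = (1, 0, -1, 1)ᵀ.

Sanity check: (A − (-5)·I) v_1 = (0, 0, 0, 0)ᵀ = 0. ✓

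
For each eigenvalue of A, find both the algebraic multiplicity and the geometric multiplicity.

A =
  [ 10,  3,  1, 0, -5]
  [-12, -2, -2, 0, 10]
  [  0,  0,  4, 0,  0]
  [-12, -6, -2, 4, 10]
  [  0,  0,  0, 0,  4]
λ = 4: alg = 5, geom = 4

Step 1 — factor the characteristic polynomial to read off the algebraic multiplicities:
  χ_A(x) = (x - 4)^5

Step 2 — compute geometric multiplicities via the rank-nullity identity g(λ) = n − rank(A − λI):
  rank(A − (4)·I) = 1, so dim ker(A − (4)·I) = n − 1 = 4

Summary:
  λ = 4: algebraic multiplicity = 5, geometric multiplicity = 4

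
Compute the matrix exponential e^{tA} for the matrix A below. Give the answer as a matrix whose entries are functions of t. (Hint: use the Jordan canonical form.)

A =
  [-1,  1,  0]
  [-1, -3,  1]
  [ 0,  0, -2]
e^{tA} =
  [t*exp(-2*t) + exp(-2*t), t*exp(-2*t), t^2*exp(-2*t)/2]
  [-t*exp(-2*t), -t*exp(-2*t) + exp(-2*t), -t^2*exp(-2*t)/2 + t*exp(-2*t)]
  [0, 0, exp(-2*t)]

Strategy: write A = P · J · P⁻¹ where J is a Jordan canonical form, so e^{tA} = P · e^{tJ} · P⁻¹, and e^{tJ} can be computed block-by-block.

A has Jordan form
J =
  [-2,  1,  0]
  [ 0, -2,  1]
  [ 0,  0, -2]
(up to reordering of blocks).

Per-block formulas:
  For a 3×3 Jordan block J_3(-2): exp(t · J_3(-2)) = e^(-2t)·(I + t·N + (t^2/2)·N^2), where N is the 3×3 nilpotent shift.

After assembling e^{tJ} and conjugating by P, we get:

e^{tA} =
  [t*exp(-2*t) + exp(-2*t), t*exp(-2*t), t^2*exp(-2*t)/2]
  [-t*exp(-2*t), -t*exp(-2*t) + exp(-2*t), -t^2*exp(-2*t)/2 + t*exp(-2*t)]
  [0, 0, exp(-2*t)]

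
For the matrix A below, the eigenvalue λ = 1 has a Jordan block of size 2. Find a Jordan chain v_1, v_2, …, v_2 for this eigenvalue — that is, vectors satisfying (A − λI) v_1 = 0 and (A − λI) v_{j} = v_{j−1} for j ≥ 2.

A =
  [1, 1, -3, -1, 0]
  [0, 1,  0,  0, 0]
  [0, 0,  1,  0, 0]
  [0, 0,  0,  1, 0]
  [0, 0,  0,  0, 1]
A Jordan chain for λ = 1 of length 2:
v_1 = (1, 0, 0, 0, 0)ᵀ
v_2 = (0, 1, 0, 0, 0)ᵀ

Let N = A − (1)·I. We want v_2 with N^2 v_2 = 0 but N^1 v_2 ≠ 0; then v_{j-1} := N · v_j for j = 2, …, 2.

Pick v_2 = (0, 1, 0, 0, 0)ᵀ.
Then v_1 = N · v_2 = (1, 0, 0, 0, 0)ᵀ.

Sanity check: (A − (1)·I) v_1 = (0, 0, 0, 0, 0)ᵀ = 0. ✓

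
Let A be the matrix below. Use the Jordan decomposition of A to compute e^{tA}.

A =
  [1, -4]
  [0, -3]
e^{tA} =
  [exp(t), -exp(t) + exp(-3*t)]
  [0, exp(-3*t)]

Strategy: write A = P · J · P⁻¹ where J is a Jordan canonical form, so e^{tA} = P · e^{tJ} · P⁻¹, and e^{tJ} can be computed block-by-block.

A has Jordan form
J =
  [-3, 0]
  [ 0, 1]
(up to reordering of blocks).

Per-block formulas:
  For a 1×1 block at λ = 1: exp(t · [1]) = [e^(1t)].
  For a 1×1 block at λ = -3: exp(t · [-3]) = [e^(-3t)].

After assembling e^{tJ} and conjugating by P, we get:

e^{tA} =
  [exp(t), -exp(t) + exp(-3*t)]
  [0, exp(-3*t)]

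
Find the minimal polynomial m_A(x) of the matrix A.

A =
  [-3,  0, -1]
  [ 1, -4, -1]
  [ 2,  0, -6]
x^2 + 9*x + 20

The characteristic polynomial is χ_A(x) = (x + 4)^2*(x + 5), so the eigenvalues are known. The minimal polynomial is
  m_A(x) = Π_λ (x − λ)^{k_λ}
where k_λ is the size of the *largest* Jordan block for λ (equivalently, the smallest k with (A − λI)^k v = 0 for every generalised eigenvector v of λ).

  λ = -5: largest Jordan block has size 1, contributing (x + 5)
  λ = -4: largest Jordan block has size 1, contributing (x + 4)

So m_A(x) = (x + 4)*(x + 5) = x^2 + 9*x + 20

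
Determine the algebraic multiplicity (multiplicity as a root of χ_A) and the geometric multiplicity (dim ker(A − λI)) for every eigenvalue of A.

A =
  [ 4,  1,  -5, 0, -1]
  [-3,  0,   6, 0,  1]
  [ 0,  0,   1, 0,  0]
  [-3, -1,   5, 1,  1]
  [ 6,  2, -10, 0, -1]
λ = 1: alg = 5, geom = 3

Step 1 — factor the characteristic polynomial to read off the algebraic multiplicities:
  χ_A(x) = (x - 1)^5

Step 2 — compute geometric multiplicities via the rank-nullity identity g(λ) = n − rank(A − λI):
  rank(A − (1)·I) = 2, so dim ker(A − (1)·I) = n − 2 = 3

Summary:
  λ = 1: algebraic multiplicity = 5, geometric multiplicity = 3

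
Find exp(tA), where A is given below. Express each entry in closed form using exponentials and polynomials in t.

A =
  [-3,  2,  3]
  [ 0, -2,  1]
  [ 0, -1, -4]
e^{tA} =
  [exp(-3*t), -t^2*exp(-3*t)/2 + 2*t*exp(-3*t), -t^2*exp(-3*t)/2 + 3*t*exp(-3*t)]
  [0, t*exp(-3*t) + exp(-3*t), t*exp(-3*t)]
  [0, -t*exp(-3*t), -t*exp(-3*t) + exp(-3*t)]

Strategy: write A = P · J · P⁻¹ where J is a Jordan canonical form, so e^{tA} = P · e^{tJ} · P⁻¹, and e^{tJ} can be computed block-by-block.

A has Jordan form
J =
  [-3,  1,  0]
  [ 0, -3,  1]
  [ 0,  0, -3]
(up to reordering of blocks).

Per-block formulas:
  For a 3×3 Jordan block J_3(-3): exp(t · J_3(-3)) = e^(-3t)·(I + t·N + (t^2/2)·N^2), where N is the 3×3 nilpotent shift.

After assembling e^{tJ} and conjugating by P, we get:

e^{tA} =
  [exp(-3*t), -t^2*exp(-3*t)/2 + 2*t*exp(-3*t), -t^2*exp(-3*t)/2 + 3*t*exp(-3*t)]
  [0, t*exp(-3*t) + exp(-3*t), t*exp(-3*t)]
  [0, -t*exp(-3*t), -t*exp(-3*t) + exp(-3*t)]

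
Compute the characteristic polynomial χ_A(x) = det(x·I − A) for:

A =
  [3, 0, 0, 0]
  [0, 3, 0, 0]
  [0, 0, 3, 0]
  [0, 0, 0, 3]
x^4 - 12*x^3 + 54*x^2 - 108*x + 81

Expanding det(x·I − A) (e.g. by cofactor expansion or by noting that A is similar to its Jordan form J, which has the same characteristic polynomial as A) gives
  χ_A(x) = x^4 - 12*x^3 + 54*x^2 - 108*x + 81
which factors as (x - 3)^4. The eigenvalues (with algebraic multiplicities) are λ = 3 with multiplicity 4.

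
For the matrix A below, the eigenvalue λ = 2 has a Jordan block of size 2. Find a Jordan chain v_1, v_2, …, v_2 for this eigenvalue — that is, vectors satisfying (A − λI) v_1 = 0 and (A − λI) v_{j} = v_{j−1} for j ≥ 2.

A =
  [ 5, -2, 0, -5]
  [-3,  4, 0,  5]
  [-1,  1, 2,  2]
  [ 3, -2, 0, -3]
A Jordan chain for λ = 2 of length 2:
v_1 = (3, -3, -1, 3)ᵀ
v_2 = (1, 0, 0, 0)ᵀ

Let N = A − (2)·I. We want v_2 with N^2 v_2 = 0 but N^1 v_2 ≠ 0; then v_{j-1} := N · v_j for j = 2, …, 2.

Pick v_2 = (1, 0, 0, 0)ᵀ.
Then v_1 = N · v_2 = (3, -3, -1, 3)ᵀ.

Sanity check: (A − (2)·I) v_1 = (0, 0, 0, 0)ᵀ = 0. ✓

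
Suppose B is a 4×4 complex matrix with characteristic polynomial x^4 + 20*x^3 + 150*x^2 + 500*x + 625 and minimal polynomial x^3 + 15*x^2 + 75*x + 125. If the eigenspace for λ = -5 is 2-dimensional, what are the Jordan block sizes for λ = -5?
Block sizes for λ = -5: [3, 1]

Step 1 — from the characteristic polynomial, algebraic multiplicity of λ = -5 is 4. From dim ker(B − (-5)·I) = 2, there are exactly 2 Jordan blocks for λ = -5.
Step 2 — from the minimal polynomial, the factor (x + 5)^3 tells us the largest block for λ = -5 has size 3.
Step 3 — with total size 4, 2 blocks, and largest block 3, the block sizes (in nonincreasing order) are [3, 1].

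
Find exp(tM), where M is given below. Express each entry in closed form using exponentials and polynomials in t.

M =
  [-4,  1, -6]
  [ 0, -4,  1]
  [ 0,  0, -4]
e^{tM} =
  [exp(-4*t), t*exp(-4*t), t^2*exp(-4*t)/2 - 6*t*exp(-4*t)]
  [0, exp(-4*t), t*exp(-4*t)]
  [0, 0, exp(-4*t)]

Strategy: write M = P · J · P⁻¹ where J is a Jordan canonical form, so e^{tM} = P · e^{tJ} · P⁻¹, and e^{tJ} can be computed block-by-block.

M has Jordan form
J =
  [-4,  1,  0]
  [ 0, -4,  1]
  [ 0,  0, -4]
(up to reordering of blocks).

Per-block formulas:
  For a 3×3 Jordan block J_3(-4): exp(t · J_3(-4)) = e^(-4t)·(I + t·N + (t^2/2)·N^2), where N is the 3×3 nilpotent shift.

After assembling e^{tJ} and conjugating by P, we get:

e^{tM} =
  [exp(-4*t), t*exp(-4*t), t^2*exp(-4*t)/2 - 6*t*exp(-4*t)]
  [0, exp(-4*t), t*exp(-4*t)]
  [0, 0, exp(-4*t)]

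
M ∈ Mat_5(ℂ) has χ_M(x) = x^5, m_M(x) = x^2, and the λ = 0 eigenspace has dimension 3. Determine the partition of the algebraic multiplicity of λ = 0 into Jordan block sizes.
Block sizes for λ = 0: [2, 2, 1]

Step 1 — from the characteristic polynomial, algebraic multiplicity of λ = 0 is 5. From dim ker(M − (0)·I) = 3, there are exactly 3 Jordan blocks for λ = 0.
Step 2 — from the minimal polynomial, the factor (x − 0)^2 tells us the largest block for λ = 0 has size 2.
Step 3 — with total size 5, 3 blocks, and largest block 2, the block sizes (in nonincreasing order) are [2, 2, 1].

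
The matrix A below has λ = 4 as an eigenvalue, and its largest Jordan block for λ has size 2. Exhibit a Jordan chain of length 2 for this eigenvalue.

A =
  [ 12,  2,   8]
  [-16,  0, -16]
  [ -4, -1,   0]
A Jordan chain for λ = 4 of length 2:
v_1 = (8, -16, -4)ᵀ
v_2 = (1, 0, 0)ᵀ

Let N = A − (4)·I. We want v_2 with N^2 v_2 = 0 but N^1 v_2 ≠ 0; then v_{j-1} := N · v_j for j = 2, …, 2.

Pick v_2 = (1, 0, 0)ᵀ.
Then v_1 = N · v_2 = (8, -16, -4)ᵀ.

Sanity check: (A − (4)·I) v_1 = (0, 0, 0)ᵀ = 0. ✓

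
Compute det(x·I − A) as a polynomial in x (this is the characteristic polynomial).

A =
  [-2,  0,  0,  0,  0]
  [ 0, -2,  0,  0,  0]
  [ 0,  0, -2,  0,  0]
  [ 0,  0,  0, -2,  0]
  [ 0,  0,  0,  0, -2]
x^5 + 10*x^4 + 40*x^3 + 80*x^2 + 80*x + 32

Expanding det(x·I − A) (e.g. by cofactor expansion or by noting that A is similar to its Jordan form J, which has the same characteristic polynomial as A) gives
  χ_A(x) = x^5 + 10*x^4 + 40*x^3 + 80*x^2 + 80*x + 32
which factors as (x + 2)^5. The eigenvalues (with algebraic multiplicities) are λ = -2 with multiplicity 5.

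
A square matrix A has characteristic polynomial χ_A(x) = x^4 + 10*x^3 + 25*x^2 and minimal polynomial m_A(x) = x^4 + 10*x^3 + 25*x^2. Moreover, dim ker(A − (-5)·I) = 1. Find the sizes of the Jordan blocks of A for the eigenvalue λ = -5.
Block sizes for λ = -5: [2]

Step 1 — from the characteristic polynomial, algebraic multiplicity of λ = -5 is 2. From dim ker(A − (-5)·I) = 1, there are exactly 1 Jordan blocks for λ = -5.
Step 2 — from the minimal polynomial, the factor (x + 5)^2 tells us the largest block for λ = -5 has size 2.
Step 3 — with total size 2, 1 blocks, and largest block 2, the block sizes (in nonincreasing order) are [2].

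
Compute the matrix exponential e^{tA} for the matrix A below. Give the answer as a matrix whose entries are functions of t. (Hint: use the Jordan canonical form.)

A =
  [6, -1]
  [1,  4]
e^{tA} =
  [t*exp(5*t) + exp(5*t), -t*exp(5*t)]
  [t*exp(5*t), -t*exp(5*t) + exp(5*t)]

Strategy: write A = P · J · P⁻¹ where J is a Jordan canonical form, so e^{tA} = P · e^{tJ} · P⁻¹, and e^{tJ} can be computed block-by-block.

A has Jordan form
J =
  [5, 1]
  [0, 5]
(up to reordering of blocks).

Per-block formulas:
  For a 2×2 Jordan block J_2(5): exp(t · J_2(5)) = e^(5t)·(I + t·N), where N is the 2×2 nilpotent shift.

After assembling e^{tJ} and conjugating by P, we get:

e^{tA} =
  [t*exp(5*t) + exp(5*t), -t*exp(5*t)]
  [t*exp(5*t), -t*exp(5*t) + exp(5*t)]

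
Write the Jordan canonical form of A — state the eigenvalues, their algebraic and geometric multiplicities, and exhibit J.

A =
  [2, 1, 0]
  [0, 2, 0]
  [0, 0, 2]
J_2(2) ⊕ J_1(2)

The characteristic polynomial is
  det(x·I − A) = x^3 - 6*x^2 + 12*x - 8 = (x - 2)^3

Eigenvalues and multiplicities (the geometric multiplicity of λ is n − rank(A − λI), which equals the number of Jordan blocks for λ):
  λ = 2: algebraic multiplicity = 3, geometric multiplicity = 2

Determining the block sizes for each eigenvalue:
  λ = 2: 2 blocks summing to 3 forces exactly one block of size 2 and the rest size 1 → block sizes [2, 1]

Assembling the blocks gives a Jordan form
J =
  [2, 1, 0]
  [0, 2, 0]
  [0, 0, 2]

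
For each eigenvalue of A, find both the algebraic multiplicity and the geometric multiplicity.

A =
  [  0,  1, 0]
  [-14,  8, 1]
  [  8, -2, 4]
λ = 4: alg = 3, geom = 1

Step 1 — factor the characteristic polynomial to read off the algebraic multiplicities:
  χ_A(x) = (x - 4)^3

Step 2 — compute geometric multiplicities via the rank-nullity identity g(λ) = n − rank(A − λI):
  rank(A − (4)·I) = 2, so dim ker(A − (4)·I) = n − 2 = 1

Summary:
  λ = 4: algebraic multiplicity = 3, geometric multiplicity = 1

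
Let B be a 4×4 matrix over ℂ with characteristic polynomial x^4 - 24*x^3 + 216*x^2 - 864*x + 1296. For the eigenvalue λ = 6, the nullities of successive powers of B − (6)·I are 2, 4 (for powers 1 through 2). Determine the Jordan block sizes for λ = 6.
Block sizes for λ = 6: [2, 2]

From the dimensions of kernels of powers, the number of Jordan blocks of size at least j is d_j − d_{j−1} where d_j = dim ker(N^j) (with d_0 = 0). Computing the differences gives [2, 2].
The number of blocks of size exactly k is (#blocks of size ≥ k) − (#blocks of size ≥ k + 1), so the partition is: 2 block(s) of size 2.
In nonincreasing order the block sizes are [2, 2].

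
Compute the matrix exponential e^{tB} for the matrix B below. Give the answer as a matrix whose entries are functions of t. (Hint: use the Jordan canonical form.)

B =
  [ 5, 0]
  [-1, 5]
e^{tB} =
  [exp(5*t), 0]
  [-t*exp(5*t), exp(5*t)]

Strategy: write B = P · J · P⁻¹ where J is a Jordan canonical form, so e^{tB} = P · e^{tJ} · P⁻¹, and e^{tJ} can be computed block-by-block.

B has Jordan form
J =
  [5, 1]
  [0, 5]
(up to reordering of blocks).

Per-block formulas:
  For a 2×2 Jordan block J_2(5): exp(t · J_2(5)) = e^(5t)·(I + t·N), where N is the 2×2 nilpotent shift.

After assembling e^{tJ} and conjugating by P, we get:

e^{tB} =
  [exp(5*t), 0]
  [-t*exp(5*t), exp(5*t)]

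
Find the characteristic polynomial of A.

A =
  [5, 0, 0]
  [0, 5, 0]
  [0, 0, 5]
x^3 - 15*x^2 + 75*x - 125

Expanding det(x·I − A) (e.g. by cofactor expansion or by noting that A is similar to its Jordan form J, which has the same characteristic polynomial as A) gives
  χ_A(x) = x^3 - 15*x^2 + 75*x - 125
which factors as (x - 5)^3. The eigenvalues (with algebraic multiplicities) are λ = 5 with multiplicity 3.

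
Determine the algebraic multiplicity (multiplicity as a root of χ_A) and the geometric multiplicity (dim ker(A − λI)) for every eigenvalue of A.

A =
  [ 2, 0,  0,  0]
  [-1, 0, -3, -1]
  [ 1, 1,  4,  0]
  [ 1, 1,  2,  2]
λ = 2: alg = 4, geom = 2

Step 1 — factor the characteristic polynomial to read off the algebraic multiplicities:
  χ_A(x) = (x - 2)^4

Step 2 — compute geometric multiplicities via the rank-nullity identity g(λ) = n − rank(A − λI):
  rank(A − (2)·I) = 2, so dim ker(A − (2)·I) = n − 2 = 2

Summary:
  λ = 2: algebraic multiplicity = 4, geometric multiplicity = 2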